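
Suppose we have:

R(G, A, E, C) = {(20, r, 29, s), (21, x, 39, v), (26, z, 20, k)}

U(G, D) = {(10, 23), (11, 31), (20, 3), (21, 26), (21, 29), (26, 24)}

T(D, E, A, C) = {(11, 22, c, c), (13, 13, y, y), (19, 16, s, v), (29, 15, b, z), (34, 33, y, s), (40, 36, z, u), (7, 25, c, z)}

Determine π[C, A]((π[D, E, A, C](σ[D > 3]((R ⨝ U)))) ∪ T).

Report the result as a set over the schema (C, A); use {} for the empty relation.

{(c, c), (k, z), (s, y), (u, z), (v, s), (v, x), (y, y), (z, b), (z, c)}

Joining R and U on G yields {(20, r, 29, s, 3), (21, x, 39, v, 26), (21, x, 39, v, 29), (26, z, 20, k, 24)}.
σ[D > 3]: keep tuples satisfying D > 3 → {(21, x, 39, v, 26), (21, x, 39, v, 29), (26, z, 20, k, 24)}
π_{D, E, A, C} gives {(24, 20, z, k), (26, 39, x, v), (29, 39, x, v)}.
Union: {(24, 20, z, k), (26, 39, x, v), (29, 39, x, v)} with {(11, 22, c, c), (13, 13, y, y), (19, 16, s, v), (29, 15, b, z), (34, 33, y, s), (40, 36, z, u), (7, 25, c, z)} → {(11, 22, c, c), (13, 13, y, y), (19, 16, s, v), (24, 20, z, k), (26, 39, x, v), (29, 15, b, z), (29, 39, x, v), (34, 33, y, s), (40, 36, z, u), (7, 25, c, z)}
π_{C, A} gives {(c, c), (k, z), (s, y), (u, z), (v, s), (v, x), (y, y), (z, b), (z, c)} (1 duplicate(s) eliminated).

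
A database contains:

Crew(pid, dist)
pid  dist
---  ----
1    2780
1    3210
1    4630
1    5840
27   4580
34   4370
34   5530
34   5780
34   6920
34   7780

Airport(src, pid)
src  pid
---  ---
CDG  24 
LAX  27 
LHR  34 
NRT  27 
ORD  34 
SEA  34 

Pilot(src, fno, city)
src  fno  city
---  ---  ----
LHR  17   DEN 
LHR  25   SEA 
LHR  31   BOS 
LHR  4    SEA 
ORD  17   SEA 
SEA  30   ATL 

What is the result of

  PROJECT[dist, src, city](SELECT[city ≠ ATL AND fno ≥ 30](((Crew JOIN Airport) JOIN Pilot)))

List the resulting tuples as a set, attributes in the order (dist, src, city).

Natural join on pid: {(27, 4580, LAX), (27, 4580, NRT), (34, 4370, LHR), (34, 4370, ORD), (34, 4370, SEA), (34, 5530, LHR), (34, 5530, ORD), (34, 5530, SEA), (34, 5780, LHR), (34, 5780, ORD), (34, 5780, SEA), (34, 6920, LHR), (34, 6920, ORD), (34, 6920, SEA), (34, 7780, LHR), (34, 7780, ORD), (34, 7780, SEA)}
Natural join on src: {(34, 4370, LHR, 17, DEN), (34, 4370, LHR, 25, SEA), (34, 4370, LHR, 31, BOS), (34, 4370, LHR, 4, SEA), (34, 4370, ORD, 17, SEA), (34, 4370, SEA, 30, ATL), (34, 5530, LHR, 17, DEN), (34, 5530, LHR, 25, SEA), (34, 5530, LHR, 31, BOS), (34, 5530, LHR, 4, SEA), (34, 5530, ORD, 17, SEA), (34, 5530, SEA, 30, ATL), (34, 5780, LHR, 17, DEN), (34, 5780, LHR, 25, SEA), (34, 5780, LHR, 31, BOS), (34, 5780, LHR, 4, SEA), (34, 5780, ORD, 17, SEA), (34, 5780, SEA, 30, ATL), (34, 6920, LHR, 17, DEN), (34, 6920, LHR, 25, SEA), (34, 6920, LHR, 31, BOS), (34, 6920, LHR, 4, SEA), (34, 6920, ORD, 17, SEA), (34, 6920, SEA, 30, ATL), (34, 7780, LHR, 17, DEN), (34, 7780, LHR, 25, SEA), (34, 7780, LHR, 31, BOS), (34, 7780, LHR, 4, SEA), (34, 7780, ORD, 17, SEA), (34, 7780, SEA, 30, ATL)}
Selection city ≠ ATL AND fno ≥ 30: {(34, 4370, LHR, 31, BOS), (34, 5530, LHR, 31, BOS), (34, 5780, LHR, 31, BOS), (34, 6920, LHR, 31, BOS), (34, 7780, LHR, 31, BOS)}
π_{dist, src, city} gives {(4370, LHR, BOS), (5530, LHR, BOS), (5780, LHR, BOS), (6920, LHR, BOS), (7780, LHR, BOS)}.

{(4370, LHR, BOS), (5530, LHR, BOS), (5780, LHR, BOS), (6920, LHR, BOS), (7780, LHR, BOS)}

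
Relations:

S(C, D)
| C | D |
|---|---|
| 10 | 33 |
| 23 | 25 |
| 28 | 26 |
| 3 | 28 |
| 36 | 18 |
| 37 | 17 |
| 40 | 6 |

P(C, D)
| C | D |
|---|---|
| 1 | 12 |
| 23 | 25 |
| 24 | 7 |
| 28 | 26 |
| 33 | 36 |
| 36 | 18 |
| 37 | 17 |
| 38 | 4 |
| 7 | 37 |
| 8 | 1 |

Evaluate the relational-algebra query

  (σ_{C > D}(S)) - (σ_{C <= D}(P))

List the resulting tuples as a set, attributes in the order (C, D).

{(28, 26), (36, 18), (37, 17), (40, 6)}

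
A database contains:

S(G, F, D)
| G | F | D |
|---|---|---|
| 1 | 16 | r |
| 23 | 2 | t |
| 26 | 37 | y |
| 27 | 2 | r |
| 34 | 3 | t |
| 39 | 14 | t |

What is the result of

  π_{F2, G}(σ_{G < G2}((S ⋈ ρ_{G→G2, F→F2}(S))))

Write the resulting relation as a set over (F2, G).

ρ[G→G2, F→F2]: schema becomes (G2, F2, D); tuples unchanged.
Joining S and ρ_{G→G2, F→F2}(S) on D yields {(1, 16, r, 1, 16), (1, 16, r, 27, 2), (23, 2, t, 23, 2), (23, 2, t, 34, 3), (23, 2, t, 39, 14), (26, 37, y, 26, 37), (27, 2, r, 1, 16), (27, 2, r, 27, 2), (34, 3, t, 23, 2), (34, 3, t, 34, 3), (34, 3, t, 39, 14), (39, 14, t, 23, 2), (39, 14, t, 34, 3), (39, 14, t, 39, 14)}.
Filtering on G < G2 leaves {(1, 16, r, 27, 2), (23, 2, t, 34, 3), (23, 2, t, 39, 14), (34, 3, t, 39, 14)}.
Projecting to F2, G: {(14, 23), (14, 34), (2, 1), (3, 23)}

{(14, 23), (14, 34), (2, 1), (3, 23)}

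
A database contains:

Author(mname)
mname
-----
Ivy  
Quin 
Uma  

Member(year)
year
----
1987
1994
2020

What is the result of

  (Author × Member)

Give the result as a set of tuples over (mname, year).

{(Ivy, 1987), (Ivy, 1994), (Ivy, 2020), (Quin, 1987), (Quin, 1994), (Quin, 2020), (Uma, 1987), (Uma, 1994), (Uma, 2020)}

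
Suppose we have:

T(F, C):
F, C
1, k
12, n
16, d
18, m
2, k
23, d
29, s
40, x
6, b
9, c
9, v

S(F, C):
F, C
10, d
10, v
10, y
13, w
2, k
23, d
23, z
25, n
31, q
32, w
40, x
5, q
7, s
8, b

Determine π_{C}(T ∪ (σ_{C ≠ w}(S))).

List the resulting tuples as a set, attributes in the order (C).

Selection C ≠ w: {(10, d), (10, v), (10, y), (2, k), (23, d), (23, z), (25, n), (31, q), (40, x), (5, q), (7, s), (8, b)}
Taking the union: {(1, k), (10, d), (10, v), (10, y), (12, n), (16, d), (18, m), (2, k), (23, d), (23, z), (25, n), (29, s), (31, q), (40, x), (5, q), (6, b), (7, s), (8, b), (9, c), (9, v)}
π[C]: project onto (C) (8 duplicate(s) eliminated) → {b, c, d, k, m, n, q, s, v, x, y, z}

{b, c, d, k, m, n, q, s, v, x, y, z}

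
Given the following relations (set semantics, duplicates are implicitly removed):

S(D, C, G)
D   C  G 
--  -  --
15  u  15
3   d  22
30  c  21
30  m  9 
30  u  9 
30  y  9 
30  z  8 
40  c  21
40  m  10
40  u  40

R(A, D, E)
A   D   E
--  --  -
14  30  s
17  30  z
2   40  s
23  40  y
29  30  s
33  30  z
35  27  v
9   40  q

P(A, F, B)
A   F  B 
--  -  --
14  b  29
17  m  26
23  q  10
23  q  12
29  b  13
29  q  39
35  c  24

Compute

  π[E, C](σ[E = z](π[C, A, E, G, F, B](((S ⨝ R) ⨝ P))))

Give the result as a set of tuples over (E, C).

Natural join on D: {(30, c, 21, 14, s), (30, c, 21, 17, z), (30, c, 21, 29, s), (30, c, 21, 33, z), (30, m, 9, 14, s), (30, m, 9, 17, z), (30, m, 9, 29, s), (30, m, 9, 33, z), (30, u, 9, 14, s), (30, u, 9, 17, z), (30, u, 9, 29, s), (30, u, 9, 33, z), (30, y, 9, 14, s), (30, y, 9, 17, z), (30, y, 9, 29, s), (30, y, 9, 33, z), (30, z, 8, 14, s), (30, z, 8, 17, z), (30, z, 8, 29, s), (30, z, 8, 33, z), (40, c, 21, 2, s), (40, c, 21, 23, y), (40, c, 21, 9, q), (40, m, 10, 2, s), (40, m, 10, 23, y), (40, m, 10, 9, q), (40, u, 40, 2, s), (40, u, 40, 23, y), (40, u, 40, 9, q)}
Natural join on A: {(30, c, 21, 14, s, b, 29), (30, c, 21, 17, z, m, 26), (30, c, 21, 29, s, b, 13), (30, c, 21, 29, s, q, 39), (30, m, 9, 14, s, b, 29), (30, m, 9, 17, z, m, 26), (30, m, 9, 29, s, b, 13), (30, m, 9, 29, s, q, 39), (30, u, 9, 14, s, b, 29), (30, u, 9, 17, z, m, 26), (30, u, 9, 29, s, b, 13), (30, u, 9, 29, s, q, 39), (30, y, 9, 14, s, b, 29), (30, y, 9, 17, z, m, 26), (30, y, 9, 29, s, b, 13), (30, y, 9, 29, s, q, 39), (30, z, 8, 14, s, b, 29), (30, z, 8, 17, z, m, 26), (30, z, 8, 29, s, b, 13), (30, z, 8, 29, s, q, 39), (40, c, 21, 23, y, q, 10), (40, c, 21, 23, y, q, 12), (40, m, 10, 23, y, q, 10), (40, m, 10, 23, y, q, 12), (40, u, 40, 23, y, q, 10), (40, u, 40, 23, y, q, 12)}
π_{C, A, E, G, F, B} gives {(c, 14, s, 21, b, 29), (c, 17, z, 21, m, 26), (c, 23, y, 21, q, 10), (c, 23, y, 21, q, 12), (c, 29, s, 21, b, 13), (c, 29, s, 21, q, 39), (m, 14, s, 9, b, 29), (m, 17, z, 9, m, 26), (m, 23, y, 10, q, 10), (m, 23, y, 10, q, 12), (m, 29, s, 9, b, 13), (m, 29, s, 9, q, 39), (u, 14, s, 9, b, 29), (u, 17, z, 9, m, 26), (u, 23, y, 40, q, 10), (u, 23, y, 40, q, 12), (u, 29, s, 9, b, 13), (u, 29, s, 9, q, 39), (y, 14, s, 9, b, 29), (y, 17, z, 9, m, 26), (y, 29, s, 9, b, 13), (y, 29, s, 9, q, 39), (z, 14, s, 8, b, 29), (z, 17, z, 8, m, 26), (z, 29, s, 8, b, 13), (z, 29, s, 8, q, 39)}.
σ[E = z]: keep tuples satisfying E = z → {(c, 17, z, 21, m, 26), (m, 17, z, 9, m, 26), (u, 17, z, 9, m, 26), (y, 17, z, 9, m, 26), (z, 17, z, 8, m, 26)}
π_{E, C} gives {(z, c), (z, m), (z, u), (z, y), (z, z)}.

{(z, c), (z, m), (z, u), (z, y), (z, z)}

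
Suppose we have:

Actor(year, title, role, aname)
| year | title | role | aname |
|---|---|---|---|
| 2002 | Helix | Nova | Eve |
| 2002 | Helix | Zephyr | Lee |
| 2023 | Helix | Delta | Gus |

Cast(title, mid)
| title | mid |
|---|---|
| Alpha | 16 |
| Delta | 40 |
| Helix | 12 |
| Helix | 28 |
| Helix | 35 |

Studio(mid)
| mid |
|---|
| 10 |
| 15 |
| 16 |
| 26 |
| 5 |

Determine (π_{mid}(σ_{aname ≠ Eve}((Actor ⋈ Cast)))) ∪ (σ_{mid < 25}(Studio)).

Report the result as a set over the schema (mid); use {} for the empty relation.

{10, 12, 15, 16, 28, 35, 5}

Natural join on title: {(2002, Helix, Nova, Eve, 12), (2002, Helix, Nova, Eve, 28), (2002, Helix, Nova, Eve, 35), (2002, Helix, Zephyr, Lee, 12), (2002, Helix, Zephyr, Lee, 28), (2002, Helix, Zephyr, Lee, 35), (2023, Helix, Delta, Gus, 12), (2023, Helix, Delta, Gus, 28), (2023, Helix, Delta, Gus, 35)}
σ[aname ≠ Eve]: keep tuples satisfying aname ≠ Eve → {(2002, Helix, Zephyr, Lee, 12), (2002, Helix, Zephyr, Lee, 28), (2002, Helix, Zephyr, Lee, 35), (2023, Helix, Delta, Gus, 12), (2023, Helix, Delta, Gus, 28), (2023, Helix, Delta, Gus, 35)}
π[mid]: project onto (mid) (3 duplicate(s) eliminated) → {12, 28, 35}
σ[mid < 25]: keep tuples satisfying mid < 25 → {10, 15, 16, 5}
Taking the union: {10, 12, 15, 16, 28, 35, 5}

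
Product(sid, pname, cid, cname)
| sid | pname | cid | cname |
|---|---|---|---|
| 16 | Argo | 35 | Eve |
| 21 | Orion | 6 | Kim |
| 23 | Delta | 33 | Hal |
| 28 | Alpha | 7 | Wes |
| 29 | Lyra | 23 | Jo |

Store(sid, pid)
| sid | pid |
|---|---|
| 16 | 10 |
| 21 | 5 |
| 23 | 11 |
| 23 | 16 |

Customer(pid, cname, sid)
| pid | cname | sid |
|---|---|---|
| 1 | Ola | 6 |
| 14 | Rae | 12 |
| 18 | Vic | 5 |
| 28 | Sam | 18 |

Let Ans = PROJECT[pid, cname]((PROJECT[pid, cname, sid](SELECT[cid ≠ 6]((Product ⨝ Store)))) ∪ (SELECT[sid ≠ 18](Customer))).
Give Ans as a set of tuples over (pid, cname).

{(1, Ola), (10, Eve), (11, Hal), (14, Rae), (16, Hal), (18, Vic)}

Joining Product and Store on sid yields {(16, Argo, 35, Eve, 10), (21, Orion, 6, Kim, 5), (23, Delta, 33, Hal, 11), (23, Delta, 33, Hal, 16)}.
Selection cid ≠ 6: {(16, Argo, 35, Eve, 10), (23, Delta, 33, Hal, 11), (23, Delta, 33, Hal, 16)}
Projecting to pid, cname, sid: {(10, Eve, 16), (11, Hal, 23), (16, Hal, 23)}
Selection sid ≠ 18: {(1, Ola, 6), (14, Rae, 12), (18, Vic, 5)}
Set union of the two operands is {(1, Ola, 6), (10, Eve, 16), (11, Hal, 23), (14, Rae, 12), (16, Hal, 23), (18, Vic, 5)}.
Projecting to pid, cname: {(1, Ola), (10, Eve), (11, Hal), (14, Rae), (16, Hal), (18, Vic)}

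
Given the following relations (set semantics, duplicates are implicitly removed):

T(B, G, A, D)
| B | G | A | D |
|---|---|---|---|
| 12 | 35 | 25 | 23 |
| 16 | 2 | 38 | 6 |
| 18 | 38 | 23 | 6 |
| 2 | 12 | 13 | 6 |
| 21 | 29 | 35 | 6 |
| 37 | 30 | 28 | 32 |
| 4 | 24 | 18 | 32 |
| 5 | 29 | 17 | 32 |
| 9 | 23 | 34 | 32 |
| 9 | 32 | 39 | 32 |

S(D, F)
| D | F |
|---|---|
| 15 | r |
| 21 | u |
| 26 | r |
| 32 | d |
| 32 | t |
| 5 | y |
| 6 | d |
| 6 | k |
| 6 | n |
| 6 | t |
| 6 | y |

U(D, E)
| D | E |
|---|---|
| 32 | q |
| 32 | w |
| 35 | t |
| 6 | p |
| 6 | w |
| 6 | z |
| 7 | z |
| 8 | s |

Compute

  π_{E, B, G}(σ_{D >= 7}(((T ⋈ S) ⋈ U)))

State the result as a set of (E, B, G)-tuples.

Joining T and S on D yields {(16, 2, 38, 6, d), (16, 2, 38, 6, k), (16, 2, 38, 6, n), (16, 2, 38, 6, t), (16, 2, 38, 6, y), (18, 38, 23, 6, d), (18, 38, 23, 6, k), (18, 38, 23, 6, n), (18, 38, 23, 6, t), (18, 38, 23, 6, y), (2, 12, 13, 6, d), (2, 12, 13, 6, k), (2, 12, 13, 6, n), (2, 12, 13, 6, t), (2, 12, 13, 6, y), (21, 29, 35, 6, d), (21, 29, 35, 6, k), (21, 29, 35, 6, n), (21, 29, 35, 6, t), (21, 29, 35, 6, y), (37, 30, 28, 32, d), (37, 30, 28, 32, t), (4, 24, 18, 32, d), (4, 24, 18, 32, t), (5, 29, 17, 32, d), (5, 29, 17, 32, t), (9, 23, 34, 32, d), (9, 23, 34, 32, t), (9, 32, 39, 32, d), (9, 32, 39, 32, t)}.
Joining (T ⋈ S) and U on D yields {(16, 2, 38, 6, d, p), (16, 2, 38, 6, d, w), (16, 2, 38, 6, d, z), (16, 2, 38, 6, k, p), (16, 2, 38, 6, k, w), (16, 2, 38, 6, k, z), (16, 2, 38, 6, n, p), (16, 2, 38, 6, n, w), (16, 2, 38, 6, n, z), (16, 2, 38, 6, t, p), (16, 2, 38, 6, t, w), (16, 2, 38, 6, t, z), (16, 2, 38, 6, y, p), (16, 2, 38, 6, y, w), (16, 2, 38, 6, y, z), (18, 38, 23, 6, d, p), (18, 38, 23, 6, d, w), (18, 38, 23, 6, d, z), (18, 38, 23, 6, k, p), (18, 38, 23, 6, k, w), (18, 38, 23, 6, k, z), (18, 38, 23, 6, n, p), (18, 38, 23, 6, n, w), (18, 38, 23, 6, n, z), (18, 38, 23, 6, t, p), (18, 38, 23, 6, t, w), (18, 38, 23, 6, t, z), (18, 38, 23, 6, y, p), (18, 38, 23, 6, y, w), (18, 38, 23, 6, y, z), (2, 12, 13, 6, d, p), (2, 12, 13, 6, d, w), (2, 12, 13, 6, d, z), (2, 12, 13, 6, k, p), (2, 12, 13, 6, k, w), (2, 12, 13, 6, k, z), (2, 12, 13, 6, n, p), (2, 12, 13, 6, n, w), (2, 12, 13, 6, n, z), (2, 12, 13, 6, t, p), (2, 12, 13, 6, t, w), (2, 12, 13, 6, t, z), (2, 12, 13, 6, y, p), (2, 12, 13, 6, y, w), (2, 12, 13, 6, y, z), (21, 29, 35, 6, d, p), (21, 29, 35, 6, d, w), (21, 29, 35, 6, d, z), (21, 29, 35, 6, k, p), (21, 29, 35, 6, k, w), (21, 29, 35, 6, k, z), (21, 29, 35, 6, n, p), (21, 29, 35, 6, n, w), (21, 29, 35, 6, n, z), (21, 29, 35, 6, t, p), (21, 29, 35, 6, t, w), (21, 29, 35, 6, t, z), (21, 29, 35, 6, y, p), (21, 29, 35, 6, y, w), (21, 29, 35, 6, y, z), (37, 30, 28, 32, d, q), (37, 30, 28, 32, d, w), (37, 30, 28, 32, t, q), (37, 30, 28, 32, t, w), (4, 24, 18, 32, d, q), (4, 24, 18, 32, d, w), (4, 24, 18, 32, t, q), (4, 24, 18, 32, t, w), (5, 29, 17, 32, d, q), (5, 29, 17, 32, d, w), (5, 29, 17, 32, t, q), (5, 29, 17, 32, t, w), (9, 23, 34, 32, d, q), (9, 23, 34, 32, d, w), (9, 23, 34, 32, t, q), (9, 23, 34, 32, t, w), (9, 32, 39, 32, d, q), (9, 32, 39, 32, d, w), (9, 32, 39, 32, t, q), (9, 32, 39, 32, t, w)}.
σ[D >= 7]: keep tuples satisfying D >= 7 → {(37, 30, 28, 32, d, q), (37, 30, 28, 32, d, w), (37, 30, 28, 32, t, q), (37, 30, 28, 32, t, w), (4, 24, 18, 32, d, q), (4, 24, 18, 32, d, w), (4, 24, 18, 32, t, q), (4, 24, 18, 32, t, w), (5, 29, 17, 32, d, q), (5, 29, 17, 32, d, w), (5, 29, 17, 32, t, q), (5, 29, 17, 32, t, w), (9, 23, 34, 32, d, q), (9, 23, 34, 32, d, w), (9, 23, 34, 32, t, q), (9, 23, 34, 32, t, w), (9, 32, 39, 32, d, q), (9, 32, 39, 32, d, w), (9, 32, 39, 32, t, q), (9, 32, 39, 32, t, w)}
Keep only column(s) E, B, G (10 duplicate(s) eliminated): {(q, 37, 30), (q, 4, 24), (q, 5, 29), (q, 9, 23), (q, 9, 32), (w, 37, 30), (w, 4, 24), (w, 5, 29), (w, 9, 23), (w, 9, 32)}

{(q, 37, 30), (q, 4, 24), (q, 5, 29), (q, 9, 23), (q, 9, 32), (w, 37, 30), (w, 4, 24), (w, 5, 29), (w, 9, 23), (w, 9, 32)}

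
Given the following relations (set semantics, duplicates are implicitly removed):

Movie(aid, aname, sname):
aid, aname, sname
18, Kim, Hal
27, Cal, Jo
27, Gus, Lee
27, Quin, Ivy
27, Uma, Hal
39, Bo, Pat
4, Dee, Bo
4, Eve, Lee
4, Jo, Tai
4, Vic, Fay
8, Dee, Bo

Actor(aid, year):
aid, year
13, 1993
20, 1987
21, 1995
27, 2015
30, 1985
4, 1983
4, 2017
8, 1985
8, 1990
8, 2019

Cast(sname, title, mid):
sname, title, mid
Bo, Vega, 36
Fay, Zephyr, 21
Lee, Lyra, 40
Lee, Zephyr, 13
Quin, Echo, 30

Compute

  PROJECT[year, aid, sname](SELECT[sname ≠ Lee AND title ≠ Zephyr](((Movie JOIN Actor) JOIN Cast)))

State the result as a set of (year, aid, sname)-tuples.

Natural join on aid: {(27, Cal, Jo, 2015), (27, Gus, Lee, 2015), (27, Quin, Ivy, 2015), (27, Uma, Hal, 2015), (4, Dee, Bo, 1983), (4, Dee, Bo, 2017), (4, Eve, Lee, 1983), (4, Eve, Lee, 2017), (4, Jo, Tai, 1983), (4, Jo, Tai, 2017), (4, Vic, Fay, 1983), (4, Vic, Fay, 2017), (8, Dee, Bo, 1985), (8, Dee, Bo, 1990), (8, Dee, Bo, 2019)}
Natural join on sname: {(27, Gus, Lee, 2015, Lyra, 40), (27, Gus, Lee, 2015, Zephyr, 13), (4, Dee, Bo, 1983, Vega, 36), (4, Dee, Bo, 2017, Vega, 36), (4, Eve, Lee, 1983, Lyra, 40), (4, Eve, Lee, 1983, Zephyr, 13), (4, Eve, Lee, 2017, Lyra, 40), (4, Eve, Lee, 2017, Zephyr, 13), (4, Vic, Fay, 1983, Zephyr, 21), (4, Vic, Fay, 2017, Zephyr, 21), (8, Dee, Bo, 1985, Vega, 36), (8, Dee, Bo, 1990, Vega, 36), (8, Dee, Bo, 2019, Vega, 36)}
Selection sname ≠ Lee AND title ≠ Zephyr: {(4, Dee, Bo, 1983, Vega, 36), (4, Dee, Bo, 2017, Vega, 36), (8, Dee, Bo, 1985, Vega, 36), (8, Dee, Bo, 1990, Vega, 36), (8, Dee, Bo, 2019, Vega, 36)}
π[year, aid, sname]: project onto (year, aid, sname) → {(1983, 4, Bo), (1985, 8, Bo), (1990, 8, Bo), (2017, 4, Bo), (2019, 8, Bo)}

{(1983, 4, Bo), (1985, 8, Bo), (1990, 8, Bo), (2017, 4, Bo), (2019, 8, Bo)}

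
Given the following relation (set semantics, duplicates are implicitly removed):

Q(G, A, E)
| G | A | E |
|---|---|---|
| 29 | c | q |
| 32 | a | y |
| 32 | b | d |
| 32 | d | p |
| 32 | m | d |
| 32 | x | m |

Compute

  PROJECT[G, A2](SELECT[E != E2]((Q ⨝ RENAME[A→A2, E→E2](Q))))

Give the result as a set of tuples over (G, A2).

ρ[A→A2, E→E2]: schema becomes (G, A2, E2); tuples unchanged.
Q ⋈ RENAME[A→A2, E→E2](Q) (natural join on G): {(29, c, q, c, q), (32, a, y, a, y), (32, a, y, b, d), (32, a, y, d, p), (32, a, y, m, d), (32, a, y, x, m), (32, b, d, a, y), (32, b, d, b, d), (32, b, d, d, p), (32, b, d, m, d), (32, b, d, x, m), (32, d, p, a, y), (32, d, p, b, d), (32, d, p, d, p), (32, d, p, m, d), (32, d, p, x, m), (32, m, d, a, y), (32, m, d, b, d), (32, m, d, d, p), (32, m, d, m, d), (32, m, d, x, m), (32, x, m, a, y), (32, x, m, b, d), (32, x, m, d, p), (32, x, m, m, d), (32, x, m, x, m)}
Apply σ_{E != E2}; surviving tuples: {(32, a, y, b, d), (32, a, y, d, p), (32, a, y, m, d), (32, a, y, x, m), (32, b, d, a, y), (32, b, d, d, p), (32, b, d, x, m), (32, d, p, a, y), (32, d, p, b, d), (32, d, p, m, d), (32, d, p, x, m), (32, m, d, a, y), (32, m, d, d, p), (32, m, d, x, m), (32, x, m, a, y), (32, x, m, b, d), (32, x, m, d, p), (32, x, m, m, d)}
Projecting to G, A2 (13 duplicate(s) eliminated): {(32, a), (32, b), (32, d), (32, m), (32, x)}

{(32, a), (32, b), (32, d), (32, m), (32, x)}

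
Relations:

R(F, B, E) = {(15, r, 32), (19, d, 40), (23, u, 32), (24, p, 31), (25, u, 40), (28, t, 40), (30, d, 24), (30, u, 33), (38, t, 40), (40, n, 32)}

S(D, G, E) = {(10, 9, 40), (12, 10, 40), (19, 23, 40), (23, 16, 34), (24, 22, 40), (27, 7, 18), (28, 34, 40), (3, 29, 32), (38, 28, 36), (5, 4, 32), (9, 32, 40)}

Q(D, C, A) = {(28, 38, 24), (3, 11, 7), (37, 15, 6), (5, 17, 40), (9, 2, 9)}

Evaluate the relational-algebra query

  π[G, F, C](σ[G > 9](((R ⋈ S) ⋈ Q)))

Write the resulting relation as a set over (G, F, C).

{(29, 15, 11), (29, 23, 11), (29, 40, 11), (32, 19, 2), (32, 25, 2), (32, 28, 2), (32, 38, 2), (34, 19, 38), (34, 25, 38), (34, 28, 38), (34, 38, 38)}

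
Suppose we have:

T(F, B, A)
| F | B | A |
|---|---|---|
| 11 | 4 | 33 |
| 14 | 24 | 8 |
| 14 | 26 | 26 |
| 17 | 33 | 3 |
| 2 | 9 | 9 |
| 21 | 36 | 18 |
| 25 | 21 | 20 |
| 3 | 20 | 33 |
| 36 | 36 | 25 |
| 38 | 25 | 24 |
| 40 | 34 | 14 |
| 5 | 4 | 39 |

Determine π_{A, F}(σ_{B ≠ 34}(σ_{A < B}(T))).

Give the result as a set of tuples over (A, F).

Selection A < B: {(14, 24, 8), (17, 33, 3), (21, 36, 18), (25, 21, 20), (36, 36, 25), (38, 25, 24), (40, 34, 14)}
Selection B ≠ 34: {(14, 24, 8), (17, 33, 3), (21, 36, 18), (25, 21, 20), (36, 36, 25), (38, 25, 24)}
Keep only column(s) A, F: {(18, 21), (20, 25), (24, 38), (25, 36), (3, 17), (8, 14)}

{(18, 21), (20, 25), (24, 38), (25, 36), (3, 17), (8, 14)}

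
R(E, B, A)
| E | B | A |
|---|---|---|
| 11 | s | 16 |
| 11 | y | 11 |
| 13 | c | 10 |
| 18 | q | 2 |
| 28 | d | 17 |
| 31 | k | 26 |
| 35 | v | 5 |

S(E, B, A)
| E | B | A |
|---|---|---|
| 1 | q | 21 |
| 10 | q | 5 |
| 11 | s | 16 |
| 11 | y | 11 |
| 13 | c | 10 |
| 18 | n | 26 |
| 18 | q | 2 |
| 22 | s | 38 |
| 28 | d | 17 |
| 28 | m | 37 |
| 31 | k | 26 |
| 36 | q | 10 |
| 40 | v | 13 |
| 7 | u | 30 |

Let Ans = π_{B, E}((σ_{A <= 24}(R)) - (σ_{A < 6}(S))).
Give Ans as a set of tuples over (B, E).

Filtering on A <= 24 leaves {(11, s, 16), (11, y, 11), (13, c, 10), (18, q, 2), (28, d, 17), (35, v, 5)}.
Filtering on A < 6 leaves {(10, q, 5), (18, q, 2)}.
Set difference of the two operands is {(11, s, 16), (11, y, 11), (13, c, 10), (28, d, 17), (35, v, 5)}.
Projecting to B, E: {(c, 13), (d, 28), (s, 11), (v, 35), (y, 11)}

{(c, 13), (d, 28), (s, 11), (v, 35), (y, 11)}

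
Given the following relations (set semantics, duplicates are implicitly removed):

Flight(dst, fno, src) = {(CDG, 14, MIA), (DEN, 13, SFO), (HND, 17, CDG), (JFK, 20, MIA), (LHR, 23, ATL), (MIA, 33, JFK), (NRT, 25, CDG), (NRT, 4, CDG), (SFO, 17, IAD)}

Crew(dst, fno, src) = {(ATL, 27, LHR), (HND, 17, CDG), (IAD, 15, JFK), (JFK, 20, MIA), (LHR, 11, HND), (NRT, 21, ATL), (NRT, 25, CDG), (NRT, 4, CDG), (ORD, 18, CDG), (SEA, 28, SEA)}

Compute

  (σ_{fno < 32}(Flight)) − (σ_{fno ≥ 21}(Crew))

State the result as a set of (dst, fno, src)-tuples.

Filtering on fno < 32 leaves {(CDG, 14, MIA), (DEN, 13, SFO), (HND, 17, CDG), (JFK, 20, MIA), (LHR, 23, ATL), (NRT, 25, CDG), (NRT, 4, CDG), (SFO, 17, IAD)}.
Filtering on fno ≥ 21 leaves {(ATL, 27, LHR), (NRT, 21, ATL), (NRT, 25, CDG), (SEA, 28, SEA)}.
Difference: {(CDG, 14, MIA), (DEN, 13, SFO), (HND, 17, CDG), (JFK, 20, MIA), (LHR, 23, ATL), (NRT, 25, CDG), (NRT, 4, CDG), (SFO, 17, IAD)} with {(ATL, 27, LHR), (NRT, 21, ATL), (NRT, 25, CDG), (SEA, 28, SEA)} → {(CDG, 14, MIA), (DEN, 13, SFO), (HND, 17, CDG), (JFK, 20, MIA), (LHR, 23, ATL), (NRT, 4, CDG), (SFO, 17, IAD)}

{(CDG, 14, MIA), (DEN, 13, SFO), (HND, 17, CDG), (JFK, 20, MIA), (LHR, 23, ATL), (NRT, 4, CDG), (SFO, 17, IAD)}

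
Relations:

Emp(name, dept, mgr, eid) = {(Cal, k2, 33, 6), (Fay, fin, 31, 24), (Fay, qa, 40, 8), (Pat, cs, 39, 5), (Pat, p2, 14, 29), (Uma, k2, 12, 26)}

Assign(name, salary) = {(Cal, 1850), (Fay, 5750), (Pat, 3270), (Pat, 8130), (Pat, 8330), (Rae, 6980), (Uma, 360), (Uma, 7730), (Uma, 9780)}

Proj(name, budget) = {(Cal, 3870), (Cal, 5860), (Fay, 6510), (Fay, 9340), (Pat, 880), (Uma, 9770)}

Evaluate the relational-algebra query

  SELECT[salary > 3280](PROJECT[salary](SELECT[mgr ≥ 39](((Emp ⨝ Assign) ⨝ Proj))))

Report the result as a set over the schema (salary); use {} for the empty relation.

{5750, 8130, 8330}

Natural join on name: {(Cal, k2, 33, 6, 1850), (Fay, fin, 31, 24, 5750), (Fay, qa, 40, 8, 5750), (Pat, cs, 39, 5, 3270), (Pat, cs, 39, 5, 8130), (Pat, cs, 39, 5, 8330), (Pat, p2, 14, 29, 3270), (Pat, p2, 14, 29, 8130), (Pat, p2, 14, 29, 8330), (Uma, k2, 12, 26, 360), (Uma, k2, 12, 26, 7730), (Uma, k2, 12, 26, 9780)}
Natural join on name: {(Cal, k2, 33, 6, 1850, 3870), (Cal, k2, 33, 6, 1850, 5860), (Fay, fin, 31, 24, 5750, 6510), (Fay, fin, 31, 24, 5750, 9340), (Fay, qa, 40, 8, 5750, 6510), (Fay, qa, 40, 8, 5750, 9340), (Pat, cs, 39, 5, 3270, 880), (Pat, cs, 39, 5, 8130, 880), (Pat, cs, 39, 5, 8330, 880), (Pat, p2, 14, 29, 3270, 880), (Pat, p2, 14, 29, 8130, 880), (Pat, p2, 14, 29, 8330, 880), (Uma, k2, 12, 26, 360, 9770), (Uma, k2, 12, 26, 7730, 9770), (Uma, k2, 12, 26, 9780, 9770)}
Filtering on mgr ≥ 39 leaves {(Fay, qa, 40, 8, 5750, 6510), (Fay, qa, 40, 8, 5750, 9340), (Pat, cs, 39, 5, 3270, 880), (Pat, cs, 39, 5, 8130, 880), (Pat, cs, 39, 5, 8330, 880)}.
π[salary]: project onto (salary) (1 duplicate(s) eliminated) → {3270, 5750, 8130, 8330}
Filtering on salary > 3280 leaves {5750, 8130, 8330}.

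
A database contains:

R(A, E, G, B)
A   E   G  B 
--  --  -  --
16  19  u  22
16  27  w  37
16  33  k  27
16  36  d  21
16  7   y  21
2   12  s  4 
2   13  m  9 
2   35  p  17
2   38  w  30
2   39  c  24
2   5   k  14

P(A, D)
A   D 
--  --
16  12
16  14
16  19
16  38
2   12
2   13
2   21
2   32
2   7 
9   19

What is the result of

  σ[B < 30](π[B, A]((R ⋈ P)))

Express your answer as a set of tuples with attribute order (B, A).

{(14, 2), (17, 2), (21, 16), (22, 16), (24, 2), (27, 16), (4, 2), (9, 2)}

Joining R and P on A yields {(16, 19, u, 22, 12), (16, 19, u, 22, 14), (16, 19, u, 22, 19), (16, 19, u, 22, 38), (16, 27, w, 37, 12), (16, 27, w, 37, 14), (16, 27, w, 37, 19), (16, 27, w, 37, 38), (16, 33, k, 27, 12), (16, 33, k, 27, 14), (16, 33, k, 27, 19), (16, 33, k, 27, 38), (16, 36, d, 21, 12), (16, 36, d, 21, 14), (16, 36, d, 21, 19), (16, 36, d, 21, 38), (16, 7, y, 21, 12), (16, 7, y, 21, 14), (16, 7, y, 21, 19), (16, 7, y, 21, 38), (2, 12, s, 4, 12), (2, 12, s, 4, 13), (2, 12, s, 4, 21), (2, 12, s, 4, 32), (2, 12, s, 4, 7), (2, 13, m, 9, 12), (2, 13, m, 9, 13), (2, 13, m, 9, 21), (2, 13, m, 9, 32), (2, 13, m, 9, 7), (2, 35, p, 17, 12), (2, 35, p, 17, 13), (2, 35, p, 17, 21), (2, 35, p, 17, 32), (2, 35, p, 17, 7), (2, 38, w, 30, 12), (2, 38, w, 30, 13), (2, 38, w, 30, 21), (2, 38, w, 30, 32), (2, 38, w, 30, 7), (2, 39, c, 24, 12), (2, 39, c, 24, 13), (2, 39, c, 24, 21), (2, 39, c, 24, 32), (2, 39, c, 24, 7), (2, 5, k, 14, 12), (2, 5, k, 14, 13), (2, 5, k, 14, 21), (2, 5, k, 14, 32), (2, 5, k, 14, 7)}.
Keep only column(s) B, A (40 duplicate(s) eliminated): {(14, 2), (17, 2), (21, 16), (22, 16), (24, 2), (27, 16), (30, 2), (37, 16), (4, 2), (9, 2)}
Selection B < 30: {(14, 2), (17, 2), (21, 16), (22, 16), (24, 2), (27, 16), (4, 2), (9, 2)}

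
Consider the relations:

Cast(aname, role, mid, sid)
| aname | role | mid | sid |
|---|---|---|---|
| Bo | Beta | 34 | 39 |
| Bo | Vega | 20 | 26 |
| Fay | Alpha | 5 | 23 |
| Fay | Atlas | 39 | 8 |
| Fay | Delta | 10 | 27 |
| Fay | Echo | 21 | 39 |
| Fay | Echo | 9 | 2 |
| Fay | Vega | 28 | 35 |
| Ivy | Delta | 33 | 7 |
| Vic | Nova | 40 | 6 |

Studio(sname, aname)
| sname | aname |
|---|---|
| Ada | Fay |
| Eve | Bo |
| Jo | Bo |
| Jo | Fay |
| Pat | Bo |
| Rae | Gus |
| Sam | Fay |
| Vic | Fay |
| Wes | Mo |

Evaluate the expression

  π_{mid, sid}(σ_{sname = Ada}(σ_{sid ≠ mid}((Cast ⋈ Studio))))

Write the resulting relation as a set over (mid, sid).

Cast ⋈ Studio (natural join on aname): {(Bo, Beta, 34, 39, Eve), (Bo, Beta, 34, 39, Jo), (Bo, Beta, 34, 39, Pat), (Bo, Vega, 20, 26, Eve), (Bo, Vega, 20, 26, Jo), (Bo, Vega, 20, 26, Pat), (Fay, Alpha, 5, 23, Ada), (Fay, Alpha, 5, 23, Jo), (Fay, Alpha, 5, 23, Sam), (Fay, Alpha, 5, 23, Vic), (Fay, Atlas, 39, 8, Ada), (Fay, Atlas, 39, 8, Jo), (Fay, Atlas, 39, 8, Sam), (Fay, Atlas, 39, 8, Vic), (Fay, Delta, 10, 27, Ada), (Fay, Delta, 10, 27, Jo), (Fay, Delta, 10, 27, Sam), (Fay, Delta, 10, 27, Vic), (Fay, Echo, 21, 39, Ada), (Fay, Echo, 21, 39, Jo), (Fay, Echo, 21, 39, Sam), (Fay, Echo, 21, 39, Vic), (Fay, Echo, 9, 2, Ada), (Fay, Echo, 9, 2, Jo), (Fay, Echo, 9, 2, Sam), (Fay, Echo, 9, 2, Vic), (Fay, Vega, 28, 35, Ada), (Fay, Vega, 28, 35, Jo), (Fay, Vega, 28, 35, Sam), (Fay, Vega, 28, 35, Vic)}
Filtering on sid ≠ mid leaves {(Bo, Beta, 34, 39, Eve), (Bo, Beta, 34, 39, Jo), (Bo, Beta, 34, 39, Pat), (Bo, Vega, 20, 26, Eve), (Bo, Vega, 20, 26, Jo), (Bo, Vega, 20, 26, Pat), (Fay, Alpha, 5, 23, Ada), (Fay, Alpha, 5, 23, Jo), (Fay, Alpha, 5, 23, Sam), (Fay, Alpha, 5, 23, Vic), (Fay, Atlas, 39, 8, Ada), (Fay, Atlas, 39, 8, Jo), (Fay, Atlas, 39, 8, Sam), (Fay, Atlas, 39, 8, Vic), (Fay, Delta, 10, 27, Ada), (Fay, Delta, 10, 27, Jo), (Fay, Delta, 10, 27, Sam), (Fay, Delta, 10, 27, Vic), (Fay, Echo, 21, 39, Ada), (Fay, Echo, 21, 39, Jo), (Fay, Echo, 21, 39, Sam), (Fay, Echo, 21, 39, Vic), (Fay, Echo, 9, 2, Ada), (Fay, Echo, 9, 2, Jo), (Fay, Echo, 9, 2, Sam), (Fay, Echo, 9, 2, Vic), (Fay, Vega, 28, 35, Ada), (Fay, Vega, 28, 35, Jo), (Fay, Vega, 28, 35, Sam), (Fay, Vega, 28, 35, Vic)}.
Filtering on sname = Ada leaves {(Fay, Alpha, 5, 23, Ada), (Fay, Atlas, 39, 8, Ada), (Fay, Delta, 10, 27, Ada), (Fay, Echo, 21, 39, Ada), (Fay, Echo, 9, 2, Ada), (Fay, Vega, 28, 35, Ada)}.
Projecting to mid, sid: {(10, 27), (21, 39), (28, 35), (39, 8), (5, 23), (9, 2)}

{(10, 27), (21, 39), (28, 35), (39, 8), (5, 23), (9, 2)}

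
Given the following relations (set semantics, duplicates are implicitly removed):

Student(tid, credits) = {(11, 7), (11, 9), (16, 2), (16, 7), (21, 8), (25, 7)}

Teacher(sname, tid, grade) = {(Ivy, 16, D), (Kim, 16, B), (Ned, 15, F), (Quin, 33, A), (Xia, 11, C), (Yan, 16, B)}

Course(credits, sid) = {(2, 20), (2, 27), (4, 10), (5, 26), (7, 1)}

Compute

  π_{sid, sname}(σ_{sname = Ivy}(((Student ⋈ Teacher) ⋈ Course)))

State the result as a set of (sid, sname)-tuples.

Student ⋈ Teacher (natural join on tid): {(11, 7, Xia, C), (11, 9, Xia, C), (16, 2, Ivy, D), (16, 2, Kim, B), (16, 2, Yan, B), (16, 7, Ivy, D), (16, 7, Kim, B), (16, 7, Yan, B)}
(Student ⋈ Teacher) ⋈ Course (natural join on credits): {(11, 7, Xia, C, 1), (16, 2, Ivy, D, 20), (16, 2, Ivy, D, 27), (16, 2, Kim, B, 20), (16, 2, Kim, B, 27), (16, 2, Yan, B, 20), (16, 2, Yan, B, 27), (16, 7, Ivy, D, 1), (16, 7, Kim, B, 1), (16, 7, Yan, B, 1)}
σ[sname = Ivy]: keep tuples satisfying sname = Ivy → {(16, 2, Ivy, D, 20), (16, 2, Ivy, D, 27), (16, 7, Ivy, D, 1)}
π[sid, sname]: project onto (sid, sname) → {(1, Ivy), (20, Ivy), (27, Ivy)}

{(1, Ivy), (20, Ivy), (27, Ivy)}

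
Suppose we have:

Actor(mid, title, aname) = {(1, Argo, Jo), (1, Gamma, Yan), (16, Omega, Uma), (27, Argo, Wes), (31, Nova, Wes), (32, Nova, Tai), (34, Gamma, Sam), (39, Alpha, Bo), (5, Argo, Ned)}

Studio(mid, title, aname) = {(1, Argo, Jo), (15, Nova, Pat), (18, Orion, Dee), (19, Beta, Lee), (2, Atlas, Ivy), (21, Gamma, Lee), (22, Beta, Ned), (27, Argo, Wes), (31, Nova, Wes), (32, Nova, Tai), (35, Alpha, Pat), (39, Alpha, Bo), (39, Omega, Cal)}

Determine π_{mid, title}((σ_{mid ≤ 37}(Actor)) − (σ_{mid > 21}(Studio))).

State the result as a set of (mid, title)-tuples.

{(1, Argo), (1, Gamma), (16, Omega), (34, Gamma), (5, Argo)}

Apply σ_{mid ≤ 37}; surviving tuples: {(1, Argo, Jo), (1, Gamma, Yan), (16, Omega, Uma), (27, Argo, Wes), (31, Nova, Wes), (32, Nova, Tai), (34, Gamma, Sam), (5, Argo, Ned)}
Apply σ_{mid > 21}; surviving tuples: {(22, Beta, Ned), (27, Argo, Wes), (31, Nova, Wes), (32, Nova, Tai), (35, Alpha, Pat), (39, Alpha, Bo), (39, Omega, Cal)}
Difference: {(1, Argo, Jo), (1, Gamma, Yan), (16, Omega, Uma), (27, Argo, Wes), (31, Nova, Wes), (32, Nova, Tai), (34, Gamma, Sam), (5, Argo, Ned)} with {(22, Beta, Ned), (27, Argo, Wes), (31, Nova, Wes), (32, Nova, Tai), (35, Alpha, Pat), (39, Alpha, Bo), (39, Omega, Cal)} → {(1, Argo, Jo), (1, Gamma, Yan), (16, Omega, Uma), (34, Gamma, Sam), (5, Argo, Ned)}
Keep only column(s) mid, title: {(1, Argo), (1, Gamma), (16, Omega), (34, Gamma), (5, Argo)}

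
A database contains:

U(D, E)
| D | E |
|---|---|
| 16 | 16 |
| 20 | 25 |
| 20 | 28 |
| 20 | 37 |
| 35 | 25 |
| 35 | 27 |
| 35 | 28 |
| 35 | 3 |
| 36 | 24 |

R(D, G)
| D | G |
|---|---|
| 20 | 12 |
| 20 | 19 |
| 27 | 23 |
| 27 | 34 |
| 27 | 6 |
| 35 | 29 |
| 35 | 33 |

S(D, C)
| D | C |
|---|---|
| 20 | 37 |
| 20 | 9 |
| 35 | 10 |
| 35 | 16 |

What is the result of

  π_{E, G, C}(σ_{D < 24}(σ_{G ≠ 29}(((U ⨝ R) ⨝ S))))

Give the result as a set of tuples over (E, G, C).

{(25, 12, 37), (25, 12, 9), (25, 19, 37), (25, 19, 9), (28, 12, 37), (28, 12, 9), (28, 19, 37), (28, 19, 9), (37, 12, 37), (37, 12, 9), (37, 19, 37), (37, 19, 9)}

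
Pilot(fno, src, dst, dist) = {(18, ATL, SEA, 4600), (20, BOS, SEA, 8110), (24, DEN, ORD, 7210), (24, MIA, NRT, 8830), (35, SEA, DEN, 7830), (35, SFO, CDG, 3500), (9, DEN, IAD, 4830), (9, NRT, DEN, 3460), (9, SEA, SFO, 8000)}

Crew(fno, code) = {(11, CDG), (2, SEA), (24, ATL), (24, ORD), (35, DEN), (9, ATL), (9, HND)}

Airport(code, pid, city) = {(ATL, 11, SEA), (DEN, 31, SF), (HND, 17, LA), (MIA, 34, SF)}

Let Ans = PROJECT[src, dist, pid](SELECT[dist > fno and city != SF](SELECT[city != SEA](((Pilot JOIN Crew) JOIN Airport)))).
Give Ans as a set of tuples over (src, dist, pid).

{(DEN, 4830, 17), (NRT, 3460, 17), (SEA, 8000, 17)}

Joining Pilot and Crew on fno yields {(24, DEN, ORD, 7210, ATL), (24, DEN, ORD, 7210, ORD), (24, MIA, NRT, 8830, ATL), (24, MIA, NRT, 8830, ORD), (35, SEA, DEN, 7830, DEN), (35, SFO, CDG, 3500, DEN), (9, DEN, IAD, 4830, ATL), (9, DEN, IAD, 4830, HND), (9, NRT, DEN, 3460, ATL), (9, NRT, DEN, 3460, HND), (9, SEA, SFO, 8000, ATL), (9, SEA, SFO, 8000, HND)}.
Joining (Pilot JOIN Crew) and Airport on code yields {(24, DEN, ORD, 7210, ATL, 11, SEA), (24, MIA, NRT, 8830, ATL, 11, SEA), (35, SEA, DEN, 7830, DEN, 31, SF), (35, SFO, CDG, 3500, DEN, 31, SF), (9, DEN, IAD, 4830, ATL, 11, SEA), (9, DEN, IAD, 4830, HND, 17, LA), (9, NRT, DEN, 3460, ATL, 11, SEA), (9, NRT, DEN, 3460, HND, 17, LA), (9, SEA, SFO, 8000, ATL, 11, SEA), (9, SEA, SFO, 8000, HND, 17, LA)}.
σ[city != SEA]: keep tuples satisfying city != SEA → {(35, SEA, DEN, 7830, DEN, 31, SF), (35, SFO, CDG, 3500, DEN, 31, SF), (9, DEN, IAD, 4830, HND, 17, LA), (9, NRT, DEN, 3460, HND, 17, LA), (9, SEA, SFO, 8000, HND, 17, LA)}
σ[dist > fno and city != SF]: keep tuples satisfying dist > fno and city != SF → {(9, DEN, IAD, 4830, HND, 17, LA), (9, NRT, DEN, 3460, HND, 17, LA), (9, SEA, SFO, 8000, HND, 17, LA)}
π_{src, dist, pid} gives {(DEN, 4830, 17), (NRT, 3460, 17), (SEA, 8000, 17)}.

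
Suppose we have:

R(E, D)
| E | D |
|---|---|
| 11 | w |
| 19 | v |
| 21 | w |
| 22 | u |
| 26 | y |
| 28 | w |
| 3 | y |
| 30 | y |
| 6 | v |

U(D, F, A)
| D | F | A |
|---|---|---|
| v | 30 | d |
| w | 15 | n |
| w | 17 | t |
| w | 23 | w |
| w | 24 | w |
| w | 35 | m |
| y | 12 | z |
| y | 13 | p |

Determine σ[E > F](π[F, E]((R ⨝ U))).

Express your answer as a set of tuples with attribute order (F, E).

Joining R and U on D yields {(11, w, 15, n), (11, w, 17, t), (11, w, 23, w), (11, w, 24, w), (11, w, 35, m), (19, v, 30, d), (21, w, 15, n), (21, w, 17, t), (21, w, 23, w), (21, w, 24, w), (21, w, 35, m), (26, y, 12, z), (26, y, 13, p), (28, w, 15, n), (28, w, 17, t), (28, w, 23, w), (28, w, 24, w), (28, w, 35, m), (3, y, 12, z), (3, y, 13, p), (30, y, 12, z), (30, y, 13, p), (6, v, 30, d)}.
π[F, E]: project onto (F, E) → {(12, 26), (12, 3), (12, 30), (13, 26), (13, 3), (13, 30), (15, 11), (15, 21), (15, 28), (17, 11), (17, 21), (17, 28), (23, 11), (23, 21), (23, 28), (24, 11), (24, 21), (24, 28), (30, 19), (30, 6), (35, 11), (35, 21), (35, 28)}
Selection E > F: {(12, 26), (12, 30), (13, 26), (13, 30), (15, 21), (15, 28), (17, 21), (17, 28), (23, 28), (24, 28)}

{(12, 26), (12, 30), (13, 26), (13, 30), (15, 21), (15, 28), (17, 21), (17, 28), (23, 28), (24, 28)}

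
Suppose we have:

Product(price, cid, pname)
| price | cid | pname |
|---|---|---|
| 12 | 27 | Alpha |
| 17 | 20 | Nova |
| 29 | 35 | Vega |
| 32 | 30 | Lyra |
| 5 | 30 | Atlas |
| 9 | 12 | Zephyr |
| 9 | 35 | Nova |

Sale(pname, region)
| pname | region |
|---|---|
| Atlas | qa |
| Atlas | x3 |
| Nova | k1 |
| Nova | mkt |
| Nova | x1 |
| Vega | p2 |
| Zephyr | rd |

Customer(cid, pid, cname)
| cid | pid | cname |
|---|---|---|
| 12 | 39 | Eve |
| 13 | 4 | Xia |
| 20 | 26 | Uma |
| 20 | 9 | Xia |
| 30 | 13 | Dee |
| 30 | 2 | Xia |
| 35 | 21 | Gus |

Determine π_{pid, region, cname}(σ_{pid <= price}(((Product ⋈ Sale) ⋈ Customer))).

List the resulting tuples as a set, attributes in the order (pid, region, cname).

{(2, qa, Xia), (2, x3, Xia), (21, p2, Gus), (9, k1, Xia), (9, mkt, Xia), (9, x1, Xia)}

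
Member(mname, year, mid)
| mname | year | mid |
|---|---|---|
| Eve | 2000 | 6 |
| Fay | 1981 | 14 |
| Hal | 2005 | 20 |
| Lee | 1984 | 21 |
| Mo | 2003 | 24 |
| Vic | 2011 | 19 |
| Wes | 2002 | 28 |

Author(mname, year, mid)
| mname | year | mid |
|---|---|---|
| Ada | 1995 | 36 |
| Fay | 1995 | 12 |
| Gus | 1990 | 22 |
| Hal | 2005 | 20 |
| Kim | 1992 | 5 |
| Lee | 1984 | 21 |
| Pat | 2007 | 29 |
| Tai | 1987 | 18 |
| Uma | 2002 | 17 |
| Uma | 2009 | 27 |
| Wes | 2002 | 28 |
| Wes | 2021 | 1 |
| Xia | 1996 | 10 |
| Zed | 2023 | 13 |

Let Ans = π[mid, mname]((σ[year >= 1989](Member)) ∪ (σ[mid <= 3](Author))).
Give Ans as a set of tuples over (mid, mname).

σ[year >= 1989]: keep tuples satisfying year >= 1989 → {(Eve, 2000, 6), (Hal, 2005, 20), (Mo, 2003, 24), (Vic, 2011, 19), (Wes, 2002, 28)}
σ[mid <= 3]: keep tuples satisfying mid <= 3 → {(Wes, 2021, 1)}
Set union of the two operands is {(Eve, 2000, 6), (Hal, 2005, 20), (Mo, 2003, 24), (Vic, 2011, 19), (Wes, 2002, 28), (Wes, 2021, 1)}.
Projecting to mid, mname: {(1, Wes), (19, Vic), (20, Hal), (24, Mo), (28, Wes), (6, Eve)}

{(1, Wes), (19, Vic), (20, Hal), (24, Mo), (28, Wes), (6, Eve)}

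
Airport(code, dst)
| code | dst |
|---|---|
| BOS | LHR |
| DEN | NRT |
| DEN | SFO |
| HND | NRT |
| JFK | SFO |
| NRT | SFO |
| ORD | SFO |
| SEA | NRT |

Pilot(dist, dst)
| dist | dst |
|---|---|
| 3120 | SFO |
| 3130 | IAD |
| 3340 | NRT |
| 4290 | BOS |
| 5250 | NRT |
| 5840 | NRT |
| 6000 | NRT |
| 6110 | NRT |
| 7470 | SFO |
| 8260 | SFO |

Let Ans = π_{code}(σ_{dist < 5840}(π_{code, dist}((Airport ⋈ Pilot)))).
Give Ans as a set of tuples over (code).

{DEN, HND, JFK, NRT, ORD, SEA}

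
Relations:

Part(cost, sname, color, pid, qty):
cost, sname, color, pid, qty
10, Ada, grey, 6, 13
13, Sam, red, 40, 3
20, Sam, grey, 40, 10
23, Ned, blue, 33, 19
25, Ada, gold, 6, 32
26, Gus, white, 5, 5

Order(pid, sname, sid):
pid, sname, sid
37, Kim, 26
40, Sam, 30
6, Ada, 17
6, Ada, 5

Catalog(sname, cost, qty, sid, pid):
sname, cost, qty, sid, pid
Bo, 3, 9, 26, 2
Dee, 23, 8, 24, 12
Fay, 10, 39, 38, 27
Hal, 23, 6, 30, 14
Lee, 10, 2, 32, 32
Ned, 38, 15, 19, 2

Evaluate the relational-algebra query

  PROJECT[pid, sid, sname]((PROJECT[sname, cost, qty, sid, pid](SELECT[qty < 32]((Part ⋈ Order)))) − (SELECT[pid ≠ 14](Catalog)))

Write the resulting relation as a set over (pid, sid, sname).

Natural join on sname, pid: {(10, Ada, grey, 6, 13, 17), (10, Ada, grey, 6, 13, 5), (13, Sam, red, 40, 3, 30), (20, Sam, grey, 40, 10, 30), (25, Ada, gold, 6, 32, 17), (25, Ada, gold, 6, 32, 5)}
Apply σ_{qty < 32}; surviving tuples: {(10, Ada, grey, 6, 13, 17), (10, Ada, grey, 6, 13, 5), (13, Sam, red, 40, 3, 30), (20, Sam, grey, 40, 10, 30)}
Projecting to sname, cost, qty, sid, pid: {(Ada, 10, 13, 17, 6), (Ada, 10, 13, 5, 6), (Sam, 13, 3, 30, 40), (Sam, 20, 10, 30, 40)}
Apply σ_{pid ≠ 14}; surviving tuples: {(Bo, 3, 9, 26, 2), (Dee, 23, 8, 24, 12), (Fay, 10, 39, 38, 27), (Lee, 10, 2, 32, 32), (Ned, 38, 15, 19, 2)}
Difference: {(Ada, 10, 13, 17, 6), (Ada, 10, 13, 5, 6), (Sam, 13, 3, 30, 40), (Sam, 20, 10, 30, 40)} with {(Bo, 3, 9, 26, 2), (Dee, 23, 8, 24, 12), (Fay, 10, 39, 38, 27), (Lee, 10, 2, 32, 32), (Ned, 38, 15, 19, 2)} → {(Ada, 10, 13, 17, 6), (Ada, 10, 13, 5, 6), (Sam, 13, 3, 30, 40), (Sam, 20, 10, 30, 40)}
Projecting to pid, sid, sname (1 duplicate(s) eliminated): {(40, 30, Sam), (6, 17, Ada), (6, 5, Ada)}

{(40, 30, Sam), (6, 17, Ada), (6, 5, Ada)}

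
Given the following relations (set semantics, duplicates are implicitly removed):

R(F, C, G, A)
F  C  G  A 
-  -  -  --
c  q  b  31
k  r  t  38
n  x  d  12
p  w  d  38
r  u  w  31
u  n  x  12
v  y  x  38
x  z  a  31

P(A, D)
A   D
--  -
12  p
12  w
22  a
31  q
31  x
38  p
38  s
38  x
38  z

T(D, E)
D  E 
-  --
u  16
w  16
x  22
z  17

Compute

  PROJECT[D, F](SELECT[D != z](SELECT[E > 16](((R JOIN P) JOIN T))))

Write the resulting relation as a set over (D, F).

Joining R and P on A yields {(c, q, b, 31, q), (c, q, b, 31, x), (k, r, t, 38, p), (k, r, t, 38, s), (k, r, t, 38, x), (k, r, t, 38, z), (n, x, d, 12, p), (n, x, d, 12, w), (p, w, d, 38, p), (p, w, d, 38, s), (p, w, d, 38, x), (p, w, d, 38, z), (r, u, w, 31, q), (r, u, w, 31, x), (u, n, x, 12, p), (u, n, x, 12, w), (v, y, x, 38, p), (v, y, x, 38, s), (v, y, x, 38, x), (v, y, x, 38, z), (x, z, a, 31, q), (x, z, a, 31, x)}.
Joining (R JOIN P) and T on D yields {(c, q, b, 31, x, 22), (k, r, t, 38, x, 22), (k, r, t, 38, z, 17), (n, x, d, 12, w, 16), (p, w, d, 38, x, 22), (p, w, d, 38, z, 17), (r, u, w, 31, x, 22), (u, n, x, 12, w, 16), (v, y, x, 38, x, 22), (v, y, x, 38, z, 17), (x, z, a, 31, x, 22)}.
Filtering on E > 16 leaves {(c, q, b, 31, x, 22), (k, r, t, 38, x, 22), (k, r, t, 38, z, 17), (p, w, d, 38, x, 22), (p, w, d, 38, z, 17), (r, u, w, 31, x, 22), (v, y, x, 38, x, 22), (v, y, x, 38, z, 17), (x, z, a, 31, x, 22)}.
Filtering on D != z leaves {(c, q, b, 31, x, 22), (k, r, t, 38, x, 22), (p, w, d, 38, x, 22), (r, u, w, 31, x, 22), (v, y, x, 38, x, 22), (x, z, a, 31, x, 22)}.
Keep only column(s) D, F: {(x, c), (x, k), (x, p), (x, r), (x, v), (x, x)}

{(x, c), (x, k), (x, p), (x, r), (x, v), (x, x)}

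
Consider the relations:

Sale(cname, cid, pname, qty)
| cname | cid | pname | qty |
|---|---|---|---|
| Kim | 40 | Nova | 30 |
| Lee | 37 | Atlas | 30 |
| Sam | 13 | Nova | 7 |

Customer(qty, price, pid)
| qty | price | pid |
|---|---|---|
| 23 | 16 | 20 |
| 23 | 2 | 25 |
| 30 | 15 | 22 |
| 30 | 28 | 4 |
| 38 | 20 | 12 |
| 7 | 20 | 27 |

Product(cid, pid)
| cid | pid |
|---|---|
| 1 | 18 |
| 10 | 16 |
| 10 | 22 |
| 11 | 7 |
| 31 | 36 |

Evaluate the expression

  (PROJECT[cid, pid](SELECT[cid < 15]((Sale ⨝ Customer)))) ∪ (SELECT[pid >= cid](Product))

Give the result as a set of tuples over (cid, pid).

Joining Sale and Customer on qty yields {(Kim, 40, Nova, 30, 15, 22), (Kim, 40, Nova, 30, 28, 4), (Lee, 37, Atlas, 30, 15, 22), (Lee, 37, Atlas, 30, 28, 4), (Sam, 13, Nova, 7, 20, 27)}.
σ[cid < 15]: keep tuples satisfying cid < 15 → {(Sam, 13, Nova, 7, 20, 27)}
Keep only column(s) cid, pid: {(13, 27)}
σ[pid >= cid]: keep tuples satisfying pid >= cid → {(1, 18), (10, 16), (10, 22), (31, 36)}
Taking the union: {(1, 18), (10, 16), (10, 22), (13, 27), (31, 36)}

{(1, 18), (10, 16), (10, 22), (13, 27), (31, 36)}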